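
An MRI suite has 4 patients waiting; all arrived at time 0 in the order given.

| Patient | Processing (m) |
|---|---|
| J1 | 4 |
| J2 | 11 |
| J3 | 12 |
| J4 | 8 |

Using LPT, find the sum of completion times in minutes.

101

LPT (decreasing processing time): J3 J2 J4 J1.
J3: 0→12
J2: 12→23
J4: 23→31
J1: 31→35
Sum = 12+23+31+35 = 101.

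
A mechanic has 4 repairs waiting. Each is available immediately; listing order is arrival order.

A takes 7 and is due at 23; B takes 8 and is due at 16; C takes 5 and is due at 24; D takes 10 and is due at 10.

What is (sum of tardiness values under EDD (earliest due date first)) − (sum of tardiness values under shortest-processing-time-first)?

EDD (increasing due date): D B A C.
D: 0→10, due 10, tardiness 0
B: 10→18, due 16, tardiness 2
A: 18→25, due 23, tardiness 2
C: 25→30, due 24, tardiness 6
Sum = 0+2+2+6 = 10.
SPT (increasing processing time): C A B D.
C: 0→5, due 24, tardiness 0
A: 5→12, due 23, tardiness 0
B: 12→20, due 16, tardiness 4
D: 20→30, due 10, tardiness 20
Sum = 0+0+4+20 = 24.
Difference = 10 − 24 = -14.

-14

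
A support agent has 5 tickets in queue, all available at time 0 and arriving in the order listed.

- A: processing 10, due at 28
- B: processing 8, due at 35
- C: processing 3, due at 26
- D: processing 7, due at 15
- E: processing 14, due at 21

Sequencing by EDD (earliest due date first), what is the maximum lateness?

EDD (increasing due date): D E C A B.
D: 0→7, due 15, lateness -8
E: 7→21, due 21, lateness 0
C: 21→24, due 26, lateness -2
A: 24→34, due 28, lateness 6
B: 34→42, due 35, lateness 7
Maximum = 7.

7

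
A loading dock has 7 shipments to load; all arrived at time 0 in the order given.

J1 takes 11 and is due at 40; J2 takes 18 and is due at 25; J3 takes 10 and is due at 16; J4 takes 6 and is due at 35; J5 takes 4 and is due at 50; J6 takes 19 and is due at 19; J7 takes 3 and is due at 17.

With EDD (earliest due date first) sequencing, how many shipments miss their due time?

5

EDD (increasing due date): J3 J7 J6 J2 J4 J1 J5.
J3: 0→10, due 16, tardiness 0
J7: 10→13, due 17, tardiness 0
J6: 13→32, due 19, tardiness 13
J2: 32→50, due 25, tardiness 25
J4: 50→56, due 35, tardiness 21
J1: 56→67, due 40, tardiness 27
J5: 67→71, due 50, tardiness 21
Late shipments: 5.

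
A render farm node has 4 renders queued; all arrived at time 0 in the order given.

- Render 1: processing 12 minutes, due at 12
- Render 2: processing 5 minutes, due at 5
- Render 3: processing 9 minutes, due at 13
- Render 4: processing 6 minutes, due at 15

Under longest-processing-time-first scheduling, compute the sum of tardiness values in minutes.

47

LPT (decreasing processing time): Render 1 Render 3 Render 4 Render 2.
Render 1: 0→12, due 12, tardiness 0
Render 3: 12→21, due 13, tardiness 8
Render 4: 21→27, due 15, tardiness 12
Render 2: 27→32, due 5, tardiness 27
Sum = 0+8+12+27 = 47.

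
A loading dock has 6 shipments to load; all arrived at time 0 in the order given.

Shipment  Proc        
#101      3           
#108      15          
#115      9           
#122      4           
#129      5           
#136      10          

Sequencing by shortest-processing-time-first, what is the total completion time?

SPT (increasing processing time): #101 #122 #129 #115 #136 #108.
#101: 0→3
#122: 3→7
#129: 7→12
#115: 12→21
#136: 21→31
#108: 31→46
Sum = 3+7+12+21+31+46 = 120.

120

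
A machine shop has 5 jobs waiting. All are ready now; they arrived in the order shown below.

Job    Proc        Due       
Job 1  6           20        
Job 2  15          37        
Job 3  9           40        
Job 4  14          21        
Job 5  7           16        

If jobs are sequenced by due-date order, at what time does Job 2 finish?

42

EDD (increasing due date): Job 5 Job 1 Job 4 Job 2 Job 3.
Job 5: 0→7
Job 1: 7→13
Job 4: 13→27
Job 2: 27→42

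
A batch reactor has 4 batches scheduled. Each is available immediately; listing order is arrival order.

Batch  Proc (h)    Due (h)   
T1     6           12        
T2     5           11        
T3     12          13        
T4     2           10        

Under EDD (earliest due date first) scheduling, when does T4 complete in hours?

2

EDD (increasing due date): T4 T2 T1 T3.
T4: 0→2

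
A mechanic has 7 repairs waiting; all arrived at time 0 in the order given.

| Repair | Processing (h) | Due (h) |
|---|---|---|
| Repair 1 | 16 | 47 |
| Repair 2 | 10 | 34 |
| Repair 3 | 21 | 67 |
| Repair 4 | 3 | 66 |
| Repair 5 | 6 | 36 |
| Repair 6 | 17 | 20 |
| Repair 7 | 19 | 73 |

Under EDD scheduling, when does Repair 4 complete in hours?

EDD (increasing due date): Repair 6 Repair 2 Repair 5 Repair 1 Repair 4 Repair 3 Repair 7.
Repair 6: 0→17
Repair 2: 17→27
Repair 5: 27→33
Repair 1: 33→49
Repair 4: 49→52

52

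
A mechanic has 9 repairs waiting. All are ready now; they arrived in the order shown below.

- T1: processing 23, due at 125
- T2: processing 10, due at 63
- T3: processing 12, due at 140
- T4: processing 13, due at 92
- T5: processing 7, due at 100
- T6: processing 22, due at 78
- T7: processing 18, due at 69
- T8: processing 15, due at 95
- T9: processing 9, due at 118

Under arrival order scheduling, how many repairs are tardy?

FIFO (arrival order): T1 T2 T3 T4 T5 T6 T7 T8 T9.
T1: 0→23, due 125, tardiness 0
T2: 23→33, due 63, tardiness 0
T3: 33→45, due 140, tardiness 0
T4: 45→58, due 92, tardiness 0
T5: 58→65, due 100, tardiness 0
T6: 65→87, due 78, tardiness 9
T7: 87→105, due 69, tardiness 36
T8: 105→120, due 95, tardiness 25
T9: 120→129, due 118, tardiness 11
Late repairs: 4.

4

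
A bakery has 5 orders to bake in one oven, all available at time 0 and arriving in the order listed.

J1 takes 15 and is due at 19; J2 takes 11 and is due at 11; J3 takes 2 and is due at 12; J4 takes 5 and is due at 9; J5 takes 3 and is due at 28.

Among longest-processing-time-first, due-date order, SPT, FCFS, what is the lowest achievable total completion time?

74

LPT (decreasing processing time): J1 J2 J4 J5 J3.
J1: 0→15
J2: 15→26
J4: 26→31
J5: 31→34
J3: 34→36
Sum = 15+26+31+34+36 = 142.
EDD (increasing due date): J4 J2 J3 J1 J5.
J4: 0→5
J2: 5→16
J3: 16→18
J1: 18→33
J5: 33→36
Sum = 5+16+18+33+36 = 108.
SPT (increasing processing time): J3 J5 J4 J2 J1.
J3: 0→2
J5: 2→5
J4: 5→10
J2: 10→21
J1: 21→36
Sum = 2+5+10+21+36 = 74.
FIFO (arrival order): J1 J2 J3 J4 J5.
J1: 0→15
J2: 15→26
J3: 26→28
J4: 28→33
J5: 33→36
Sum = 15+26+28+33+36 = 138.
LPT 142, EDD 108, SPT 74, FIFO 138 → minimum 74.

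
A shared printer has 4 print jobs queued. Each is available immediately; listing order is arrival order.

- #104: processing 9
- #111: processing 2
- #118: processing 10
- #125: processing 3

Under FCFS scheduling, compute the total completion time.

FIFO (arrival order): #104 #111 #118 #125.
#104: 0→9
#111: 9→11
#118: 11→21
#125: 21→24
Sum = 9+11+21+24 = 65.

65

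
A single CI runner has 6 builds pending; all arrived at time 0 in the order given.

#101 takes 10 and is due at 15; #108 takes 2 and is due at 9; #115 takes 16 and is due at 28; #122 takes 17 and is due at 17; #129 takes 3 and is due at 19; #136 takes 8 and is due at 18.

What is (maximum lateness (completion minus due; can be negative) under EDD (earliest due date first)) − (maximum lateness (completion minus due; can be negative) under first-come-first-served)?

EDD (increasing due date): #108 #101 #122 #136 #129 #115.
#108: 0→2, due 9, lateness -7
#101: 2→12, due 15, lateness -3
#122: 12→29, due 17, lateness 12
#136: 29→37, due 18, lateness 19
#129: 37→40, due 19, lateness 21
#115: 40→56, due 28, lateness 28
Maximum = 28.
FIFO (arrival order): #101 #108 #115 #122 #129 #136.
#101: 0→10, due 15, lateness -5
#108: 10→12, due 9, lateness 3
#115: 12→28, due 28, lateness 0
#122: 28→45, due 17, lateness 28
#129: 45→48, due 19, lateness 29
#136: 48→56, due 18, lateness 38
Maximum = 38.
Difference = 28 − 38 = -10.

-10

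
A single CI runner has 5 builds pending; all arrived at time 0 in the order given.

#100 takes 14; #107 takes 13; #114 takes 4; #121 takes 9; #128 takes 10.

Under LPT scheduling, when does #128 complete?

LPT (decreasing processing time): #100 #107 #128 #121 #114.
#100: 0→14
#107: 14→27
#128: 27→37

37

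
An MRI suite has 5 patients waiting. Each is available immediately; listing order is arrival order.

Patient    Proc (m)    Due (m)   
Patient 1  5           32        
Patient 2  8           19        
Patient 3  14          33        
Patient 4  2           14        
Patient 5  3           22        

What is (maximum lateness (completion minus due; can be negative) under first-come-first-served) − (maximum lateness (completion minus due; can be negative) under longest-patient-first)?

FIFO (arrival order): Patient 1 Patient 2 Patient 3 Patient 4 Patient 5.
Patient 1: 0→5, due 32, lateness -27
Patient 2: 5→13, due 19, lateness -6
Patient 3: 13→27, due 33, lateness -6
Patient 4: 27→29, due 14, lateness 15
Patient 5: 29→32, due 22, lateness 10
Maximum = 15.
LPT (decreasing processing time): Patient 3 Patient 2 Patient 1 Patient 5 Patient 4.
Patient 3: 0→14, due 33, lateness -19
Patient 2: 14→22, due 19, lateness 3
Patient 1: 22→27, due 32, lateness -5
Patient 5: 27→30, due 22, lateness 8
Patient 4: 30→32, due 14, lateness 18
Maximum = 18.
Difference = 15 − 18 = -3.

-3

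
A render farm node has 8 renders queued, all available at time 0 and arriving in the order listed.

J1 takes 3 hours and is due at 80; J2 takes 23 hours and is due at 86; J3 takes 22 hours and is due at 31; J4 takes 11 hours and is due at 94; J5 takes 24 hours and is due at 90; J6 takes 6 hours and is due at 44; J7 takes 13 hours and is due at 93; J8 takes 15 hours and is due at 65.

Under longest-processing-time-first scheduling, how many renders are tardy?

6

LPT (decreasing processing time): J5 J2 J3 J8 J7 J4 J6 J1.
J5: 0→24, due 90, tardiness 0
J2: 24→47, due 86, tardiness 0
J3: 47→69, due 31, tardiness 38
J8: 69→84, due 65, tardiness 19
J7: 84→97, due 93, tardiness 4
J4: 97→108, due 94, tardiness 14
J6: 108→114, due 44, tardiness 70
J1: 114→117, due 80, tardiness 37
Late renders: 6.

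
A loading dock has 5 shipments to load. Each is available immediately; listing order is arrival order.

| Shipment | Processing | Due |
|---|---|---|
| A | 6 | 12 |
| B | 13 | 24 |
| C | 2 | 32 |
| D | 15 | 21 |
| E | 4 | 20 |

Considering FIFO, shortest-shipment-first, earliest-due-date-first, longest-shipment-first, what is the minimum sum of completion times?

85

FIFO (arrival order): A B C D E.
A: 0→6
B: 6→19
C: 19→21
D: 21→36
E: 36→40
Sum = 6+19+21+36+40 = 122.
SPT (increasing processing time): C E A B D.
C: 0→2
E: 2→6
A: 6→12
B: 12→25
D: 25→40
Sum = 2+6+12+25+40 = 85.
EDD (increasing due date): A E D B C.
A: 0→6
E: 6→10
D: 10→25
B: 25→38
C: 38→40
Sum = 6+10+25+38+40 = 119.
LPT (decreasing processing time): D B A E C.
D: 0→15
B: 15→28
A: 28→34
E: 34→38
C: 38→40
Sum = 15+28+34+38+40 = 155.
FIFO 122, SPT 85, EDD 119, LPT 155 → minimum 85.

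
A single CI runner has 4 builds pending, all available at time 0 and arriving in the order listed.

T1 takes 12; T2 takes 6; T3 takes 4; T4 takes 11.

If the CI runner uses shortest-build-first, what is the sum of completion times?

68

SPT (increasing processing time): T3 T2 T4 T1.
T3: 0→4
T2: 4→10
T4: 10→21
T1: 21→33
Sum = 4+10+21+33 = 68.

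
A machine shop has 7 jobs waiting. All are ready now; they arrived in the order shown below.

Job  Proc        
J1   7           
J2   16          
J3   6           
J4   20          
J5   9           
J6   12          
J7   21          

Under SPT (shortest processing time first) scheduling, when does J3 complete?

6

SPT (increasing processing time): J3 J1 J5 J6 J2 J4 J7.
J3: 0→6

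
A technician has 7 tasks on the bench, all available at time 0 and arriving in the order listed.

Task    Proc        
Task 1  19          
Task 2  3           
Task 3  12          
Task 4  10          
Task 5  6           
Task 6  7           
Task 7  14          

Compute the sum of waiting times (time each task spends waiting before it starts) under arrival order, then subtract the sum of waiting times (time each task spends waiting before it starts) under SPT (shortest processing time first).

82

FIFO (arrival order): Task 1 Task 2 Task 3 Task 4 Task 5 Task 6 Task 7.
Task 1: waits 0, runs 0→19
Task 2: waits 19, runs 19→22
Task 3: waits 22, runs 22→34
Task 4: waits 34, runs 34→44
Task 5: waits 44, runs 44→50
Task 6: waits 50, runs 50→57
Task 7: waits 57, runs 57→71
Sum = 0+19+22+34+44+50+57 = 226.
SPT (increasing processing time): Task 2 Task 5 Task 6 Task 4 Task 3 Task 7 Task 1.
Task 2: waits 0, runs 0→3
Task 5: waits 3, runs 3→9
Task 6: waits 9, runs 9→16
Task 4: waits 16, runs 16→26
Task 3: waits 26, runs 26→38
Task 7: waits 38, runs 38→52
Task 1: waits 52, runs 52→71
Sum = 0+3+9+16+26+38+52 = 144.
Difference = 226 − 144 = 82.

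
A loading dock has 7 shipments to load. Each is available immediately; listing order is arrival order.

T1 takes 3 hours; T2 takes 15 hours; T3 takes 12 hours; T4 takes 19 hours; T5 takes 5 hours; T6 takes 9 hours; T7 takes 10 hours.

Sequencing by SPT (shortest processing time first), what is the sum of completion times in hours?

221

SPT (increasing processing time): T1 T5 T6 T7 T3 T2 T4.
T1: 0→3
T5: 3→8
T6: 8→17
T7: 17→27
T3: 27→39
T2: 39→54
T4: 54→73
Sum = 3+8+17+27+39+54+73 = 221.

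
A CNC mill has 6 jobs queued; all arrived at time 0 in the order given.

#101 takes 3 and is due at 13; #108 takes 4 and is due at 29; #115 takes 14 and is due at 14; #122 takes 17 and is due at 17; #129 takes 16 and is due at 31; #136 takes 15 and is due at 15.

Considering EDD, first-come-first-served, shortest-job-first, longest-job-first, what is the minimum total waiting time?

EDD (increasing due date): #101 #115 #136 #122 #108 #129.
#101: waits 0, runs 0→3
#115: waits 3, runs 3→17
#136: waits 17, runs 17→32
#122: waits 32, runs 32→49
#108: waits 49, runs 49→53
#129: waits 53, runs 53→69
Sum = 0+3+17+32+49+53 = 154.
FIFO (arrival order): #101 #108 #115 #122 #129 #136.
#101: waits 0, runs 0→3
#108: waits 3, runs 3→7
#115: waits 7, runs 7→21
#122: waits 21, runs 21→38
#129: waits 38, runs 38→54
#136: waits 54, runs 54→69
Sum = 0+3+7+21+38+54 = 123.
SPT (increasing processing time): #101 #108 #115 #136 #129 #122.
#101: waits 0, runs 0→3
#108: waits 3, runs 3→7
#115: waits 7, runs 7→21
#136: waits 21, runs 21→36
#129: waits 36, runs 36→52
#122: waits 52, runs 52→69
Sum = 0+3+7+21+36+52 = 119.
LPT (decreasing processing time): #122 #129 #136 #115 #108 #101.
#122: waits 0, runs 0→17
#129: waits 17, runs 17→33
#136: waits 33, runs 33→48
#115: waits 48, runs 48→62
#108: waits 62, runs 62→66
#101: waits 66, runs 66→69
Sum = 0+17+33+48+62+66 = 226.
EDD 154, FIFO 123, SPT 119, LPT 226 → minimum 119.

119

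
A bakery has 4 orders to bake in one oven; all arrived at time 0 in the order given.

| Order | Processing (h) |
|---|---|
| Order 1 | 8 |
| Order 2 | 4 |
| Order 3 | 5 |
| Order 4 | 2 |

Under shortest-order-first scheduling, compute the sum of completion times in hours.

SPT (increasing processing time): Order 4 Order 2 Order 3 Order 1.
Order 4: 0→2
Order 2: 2→6
Order 3: 6→11
Order 1: 11→19
Sum = 2+6+11+19 = 38.

38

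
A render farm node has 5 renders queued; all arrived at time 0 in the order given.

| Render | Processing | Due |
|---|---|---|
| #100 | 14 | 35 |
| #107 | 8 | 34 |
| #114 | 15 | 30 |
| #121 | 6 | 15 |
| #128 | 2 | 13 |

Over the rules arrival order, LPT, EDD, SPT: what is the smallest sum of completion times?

FIFO (arrival order): #100 #107 #114 #121 #128.
#100: 0→14
#107: 14→22
#114: 22→37
#121: 37→43
#128: 43→45
Sum = 14+22+37+43+45 = 161.
LPT (decreasing processing time): #114 #100 #107 #121 #128.
#114: 0→15
#100: 15→29
#107: 29→37
#121: 37→43
#128: 43→45
Sum = 15+29+37+43+45 = 169.
EDD (increasing due date): #128 #121 #114 #107 #100.
#128: 0→2
#121: 2→8
#114: 8→23
#107: 23→31
#100: 31→45
Sum = 2+8+23+31+45 = 109.
SPT (increasing processing time): #128 #121 #107 #100 #114.
#128: 0→2
#121: 2→8
#107: 8→16
#100: 16→30
#114: 30→45
Sum = 2+8+16+30+45 = 101.
FIFO 161, LPT 169, EDD 109, SPT 101 → minimum 101.

101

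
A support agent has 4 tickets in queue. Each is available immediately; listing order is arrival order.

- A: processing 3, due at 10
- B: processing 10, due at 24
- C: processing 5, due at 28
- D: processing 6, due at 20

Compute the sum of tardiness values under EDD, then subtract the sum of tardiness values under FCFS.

-4

EDD (increasing due date): A D B C.
A: 0→3, due 10, tardiness 0
D: 3→9, due 20, tardiness 0
B: 9→19, due 24, tardiness 0
C: 19→24, due 28, tardiness 0
Sum = 0+0+0+0 = 0.
FIFO (arrival order): A B C D.
A: 0→3, due 10, tardiness 0
B: 3→13, due 24, tardiness 0
C: 13→18, due 28, tardiness 0
D: 18→24, due 20, tardiness 4
Sum = 0+0+0+4 = 4.
Difference = 0 − 4 = -4.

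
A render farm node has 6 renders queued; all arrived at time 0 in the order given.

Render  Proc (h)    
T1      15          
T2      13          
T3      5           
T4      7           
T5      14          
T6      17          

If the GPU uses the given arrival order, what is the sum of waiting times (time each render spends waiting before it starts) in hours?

FIFO (arrival order): T1 T2 T3 T4 T5 T6.
T1: waits 0, runs 0→15
T2: waits 15, runs 15→28
T3: waits 28, runs 28→33
T4: waits 33, runs 33→40
T5: waits 40, runs 40→54
T6: waits 54, runs 54→71
Sum = 0+15+28+33+40+54 = 170.

170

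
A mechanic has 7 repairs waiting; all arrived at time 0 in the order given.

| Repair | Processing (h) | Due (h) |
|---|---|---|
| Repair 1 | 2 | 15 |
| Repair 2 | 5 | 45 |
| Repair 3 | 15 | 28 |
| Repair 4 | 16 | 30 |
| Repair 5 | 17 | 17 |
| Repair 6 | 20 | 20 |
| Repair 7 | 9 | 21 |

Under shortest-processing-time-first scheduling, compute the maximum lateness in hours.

64

SPT (increasing processing time): Repair 1 Repair 2 Repair 7 Repair 3 Repair 4 Repair 5 Repair 6.
Repair 1: 0→2, due 15, lateness -13
Repair 2: 2→7, due 45, lateness -38
Repair 7: 7→16, due 21, lateness -5
Repair 3: 16→31, due 28, lateness 3
Repair 4: 31→47, due 30, lateness 17
Repair 5: 47→64, due 17, lateness 47
Repair 6: 64→84, due 20, lateness 64
Maximum = 64.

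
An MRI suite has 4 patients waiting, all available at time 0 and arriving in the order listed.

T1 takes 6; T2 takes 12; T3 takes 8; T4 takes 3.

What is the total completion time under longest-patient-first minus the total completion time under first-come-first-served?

LPT (decreasing processing time): T2 T3 T1 T4.
T2: 0→12
T3: 12→20
T1: 20→26
T4: 26→29
Sum = 12+20+26+29 = 87.
FIFO (arrival order): T1 T2 T3 T4.
T1: 0→6
T2: 6→18
T3: 18→26
T4: 26→29
Sum = 6+18+26+29 = 79.
Difference = 87 − 79 = 8.

8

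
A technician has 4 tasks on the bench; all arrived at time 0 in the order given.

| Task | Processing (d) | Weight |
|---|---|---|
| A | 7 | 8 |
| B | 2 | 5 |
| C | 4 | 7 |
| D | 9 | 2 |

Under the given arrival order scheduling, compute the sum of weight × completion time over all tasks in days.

FIFO (arrival order): A B C D.
A: finishes 7, weight 8, w·C = 56
B: finishes 9, weight 5, w·C = 45
C: finishes 13, weight 7, w·C = 91
D: finishes 22, weight 2, w·C = 44
Sum = 56+45+91+44 = 236.

236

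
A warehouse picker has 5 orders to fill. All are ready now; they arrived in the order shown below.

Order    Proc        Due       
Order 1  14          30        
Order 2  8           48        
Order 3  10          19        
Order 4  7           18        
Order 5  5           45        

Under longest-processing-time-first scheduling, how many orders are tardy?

2

LPT (decreasing processing time): Order 1 Order 3 Order 2 Order 4 Order 5.
Order 1: 0→14, due 30, tardiness 0
Order 3: 14→24, due 19, tardiness 5
Order 2: 24→32, due 48, tardiness 0
Order 4: 32→39, due 18, tardiness 21
Order 5: 39→44, due 45, tardiness 0
Late orders: 2.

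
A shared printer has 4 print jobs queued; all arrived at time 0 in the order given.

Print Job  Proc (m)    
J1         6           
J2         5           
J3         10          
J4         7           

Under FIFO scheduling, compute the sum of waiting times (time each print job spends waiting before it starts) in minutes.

38

FIFO (arrival order): J1 J2 J3 J4.
J1: waits 0, runs 0→6
J2: waits 6, runs 6→11
J3: waits 11, runs 11→21
J4: waits 21, runs 21→28
Sum = 0+6+11+21 = 38.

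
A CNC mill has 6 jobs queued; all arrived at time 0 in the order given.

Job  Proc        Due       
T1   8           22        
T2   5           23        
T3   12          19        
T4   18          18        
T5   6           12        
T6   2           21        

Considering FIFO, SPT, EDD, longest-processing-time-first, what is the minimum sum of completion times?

FIFO (arrival order): T1 T2 T3 T4 T5 T6.
T1: 0→8
T2: 8→13
T3: 13→25
T4: 25→43
T5: 43→49
T6: 49→51
Sum = 8+13+25+43+49+51 = 189.
SPT (increasing processing time): T6 T2 T5 T1 T3 T4.
T6: 0→2
T2: 2→7
T5: 7→13
T1: 13→21
T3: 21→33
T4: 33→51
Sum = 2+7+13+21+33+51 = 127.
EDD (increasing due date): T5 T4 T3 T6 T1 T2.
T5: 0→6
T4: 6→24
T3: 24→36
T6: 36→38
T1: 38→46
T2: 46→51
Sum = 6+24+36+38+46+51 = 201.
LPT (decreasing processing time): T4 T3 T1 T5 T2 T6.
T4: 0→18
T3: 18→30
T1: 30→38
T5: 38→44
T2: 44→49
T6: 49→51
Sum = 18+30+38+44+49+51 = 230.
FIFO 189, SPT 127, EDD 201, LPT 230 → minimum 127.

127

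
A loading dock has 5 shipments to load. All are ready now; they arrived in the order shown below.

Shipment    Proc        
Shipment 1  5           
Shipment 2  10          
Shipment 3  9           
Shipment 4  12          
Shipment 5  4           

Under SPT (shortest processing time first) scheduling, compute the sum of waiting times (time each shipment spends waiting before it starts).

59

SPT (increasing processing time): Shipment 5 Shipment 1 Shipment 3 Shipment 2 Shipment 4.
Shipment 5: waits 0, runs 0→4
Shipment 1: waits 4, runs 4→9
Shipment 3: waits 9, runs 9→18
Shipment 2: waits 18, runs 18→28
Shipment 4: waits 28, runs 28→40
Sum = 0+4+9+18+28 = 59.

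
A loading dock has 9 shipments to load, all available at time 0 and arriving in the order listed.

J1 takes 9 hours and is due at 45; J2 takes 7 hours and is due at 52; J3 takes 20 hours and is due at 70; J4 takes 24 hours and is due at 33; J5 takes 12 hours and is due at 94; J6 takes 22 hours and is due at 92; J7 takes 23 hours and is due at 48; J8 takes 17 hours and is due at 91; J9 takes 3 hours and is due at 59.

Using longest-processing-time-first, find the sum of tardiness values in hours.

LPT (decreasing processing time): J4 J7 J6 J3 J8 J5 J1 J2 J9.
J4: 0→24, due 33, tardiness 0
J7: 24→47, due 48, tardiness 0
J6: 47→69, due 92, tardiness 0
J3: 69→89, due 70, tardiness 19
J8: 89→106, due 91, tardiness 15
J5: 106→118, due 94, tardiness 24
J1: 118→127, due 45, tardiness 82
J2: 127→134, due 52, tardiness 82
J9: 134→137, due 59, tardiness 78
Sum = 0+0+0+19+15+24+82+82+78 = 300.

300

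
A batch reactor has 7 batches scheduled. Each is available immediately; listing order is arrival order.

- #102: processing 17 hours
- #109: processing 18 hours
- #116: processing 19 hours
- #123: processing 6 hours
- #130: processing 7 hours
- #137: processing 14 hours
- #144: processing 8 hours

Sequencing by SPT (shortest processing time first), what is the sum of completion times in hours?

SPT (increasing processing time): #123 #130 #144 #137 #102 #109 #116.
#123: 0→6
#130: 6→13
#144: 13→21
#137: 21→35
#102: 35→52
#109: 52→70
#116: 70→89
Sum = 6+13+21+35+52+70+89 = 286.

286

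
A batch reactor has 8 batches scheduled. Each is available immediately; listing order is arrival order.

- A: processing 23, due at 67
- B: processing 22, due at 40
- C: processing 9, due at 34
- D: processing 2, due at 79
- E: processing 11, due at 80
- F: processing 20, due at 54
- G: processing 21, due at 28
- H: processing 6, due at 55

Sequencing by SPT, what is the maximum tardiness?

51

SPT (increasing processing time): D H C E F G B A.
D: 0→2, due 79, tardiness 0
H: 2→8, due 55, tardiness 0
C: 8→17, due 34, tardiness 0
E: 17→28, due 80, tardiness 0
F: 28→48, due 54, tardiness 0
G: 48→69, due 28, tardiness 41
B: 69→91, due 40, tardiness 51
A: 91→114, due 67, tardiness 47
Maximum = 51.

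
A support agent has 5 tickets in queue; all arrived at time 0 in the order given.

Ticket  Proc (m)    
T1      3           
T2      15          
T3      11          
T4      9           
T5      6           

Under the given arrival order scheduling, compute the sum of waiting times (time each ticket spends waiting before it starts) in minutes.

88

FIFO (arrival order): T1 T2 T3 T4 T5.
T1: waits 0, runs 0→3
T2: waits 3, runs 3→18
T3: waits 18, runs 18→29
T4: waits 29, runs 29→38
T5: waits 38, runs 38→44
Sum = 0+3+18+29+38 = 88.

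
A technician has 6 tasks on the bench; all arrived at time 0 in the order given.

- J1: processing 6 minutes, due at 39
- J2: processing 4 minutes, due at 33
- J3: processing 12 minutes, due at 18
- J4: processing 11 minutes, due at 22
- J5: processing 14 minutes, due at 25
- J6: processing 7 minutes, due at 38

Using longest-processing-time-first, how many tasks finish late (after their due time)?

LPT (decreasing processing time): J5 J3 J4 J6 J1 J2.
J5: 0→14, due 25, tardiness 0
J3: 14→26, due 18, tardiness 8
J4: 26→37, due 22, tardiness 15
J6: 37→44, due 38, tardiness 6
J1: 44→50, due 39, tardiness 11
J2: 50→54, due 33, tardiness 21
Late tasks: 5.

5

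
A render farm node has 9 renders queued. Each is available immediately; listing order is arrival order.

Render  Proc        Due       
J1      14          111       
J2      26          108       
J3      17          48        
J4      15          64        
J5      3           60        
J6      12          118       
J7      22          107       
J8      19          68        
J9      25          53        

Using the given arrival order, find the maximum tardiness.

100

FIFO (arrival order): J1 J2 J3 J4 J5 J6 J7 J8 J9.
J1: 0→14, due 111, tardiness 0
J2: 14→40, due 108, tardiness 0
J3: 40→57, due 48, tardiness 9
J4: 57→72, due 64, tardiness 8
J5: 72→75, due 60, tardiness 15
J6: 75→87, due 118, tardiness 0
J7: 87→109, due 107, tardiness 2
J8: 109→128, due 68, tardiness 60
J9: 128→153, due 53, tardiness 100
Maximum = 100.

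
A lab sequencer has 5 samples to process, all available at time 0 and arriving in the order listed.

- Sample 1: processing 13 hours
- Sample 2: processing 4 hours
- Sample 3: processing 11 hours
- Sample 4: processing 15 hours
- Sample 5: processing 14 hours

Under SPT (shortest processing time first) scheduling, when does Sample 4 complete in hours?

57

SPT (increasing processing time): Sample 2 Sample 3 Sample 1 Sample 5 Sample 4.
Sample 2: 0→4
Sample 3: 4→15
Sample 1: 15→28
Sample 5: 28→42
Sample 4: 42→57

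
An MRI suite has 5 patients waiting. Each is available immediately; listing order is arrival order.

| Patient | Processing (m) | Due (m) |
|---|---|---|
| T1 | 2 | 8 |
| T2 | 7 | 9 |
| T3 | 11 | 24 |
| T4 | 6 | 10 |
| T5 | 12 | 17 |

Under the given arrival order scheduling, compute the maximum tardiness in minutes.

FIFO (arrival order): T1 T2 T3 T4 T5.
T1: 0→2, due 8, tardiness 0
T2: 2→9, due 9, tardiness 0
T3: 9→20, due 24, tardiness 0
T4: 20→26, due 10, tardiness 16
T5: 26→38, due 17, tardiness 21
Maximum = 21.

21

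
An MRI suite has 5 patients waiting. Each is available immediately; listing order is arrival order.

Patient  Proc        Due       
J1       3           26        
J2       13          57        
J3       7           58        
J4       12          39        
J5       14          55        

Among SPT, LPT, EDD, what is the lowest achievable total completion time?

119

SPT (increasing processing time): J1 J3 J4 J2 J5.
J1: 0→3
J3: 3→10
J4: 10→22
J2: 22→35
J5: 35→49
Sum = 3+10+22+35+49 = 119.
LPT (decreasing processing time): J5 J2 J4 J3 J1.
J5: 0→14
J2: 14→27
J4: 27→39
J3: 39→46
J1: 46→49
Sum = 14+27+39+46+49 = 175.
EDD (increasing due date): J1 J4 J5 J2 J3.
J1: 0→3
J4: 3→15
J5: 15→29
J2: 29→42
J3: 42→49
Sum = 3+15+29+42+49 = 138.
SPT 119, LPT 175, EDD 138 → minimum 119.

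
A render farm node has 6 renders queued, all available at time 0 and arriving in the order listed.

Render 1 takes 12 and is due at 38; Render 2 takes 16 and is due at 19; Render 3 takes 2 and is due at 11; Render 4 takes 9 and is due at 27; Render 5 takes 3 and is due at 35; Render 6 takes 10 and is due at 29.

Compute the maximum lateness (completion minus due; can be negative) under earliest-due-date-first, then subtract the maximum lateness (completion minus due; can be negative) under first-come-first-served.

EDD (increasing due date): Render 3 Render 2 Render 4 Render 6 Render 5 Render 1.
Render 3: 0→2, due 11, lateness -9
Render 2: 2→18, due 19, lateness -1
Render 4: 18→27, due 27, lateness 0
Render 6: 27→37, due 29, lateness 8
Render 5: 37→40, due 35, lateness 5
Render 1: 40→52, due 38, lateness 14
Maximum = 14.
FIFO (arrival order): Render 1 Render 2 Render 3 Render 4 Render 5 Render 6.
Render 1: 0→12, due 38, lateness -26
Render 2: 12→28, due 19, lateness 9
Render 3: 28→30, due 11, lateness 19
Render 4: 30→39, due 27, lateness 12
Render 5: 39→42, due 35, lateness 7
Render 6: 42→52, due 29, lateness 23
Maximum = 23.
Difference = 14 − 23 = -9.

-9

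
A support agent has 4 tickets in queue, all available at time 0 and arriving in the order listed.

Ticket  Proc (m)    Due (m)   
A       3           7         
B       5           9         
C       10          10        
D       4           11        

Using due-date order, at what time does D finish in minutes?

22

EDD (increasing due date): A B C D.
A: 0→3
B: 3→8
C: 8→18
D: 18→22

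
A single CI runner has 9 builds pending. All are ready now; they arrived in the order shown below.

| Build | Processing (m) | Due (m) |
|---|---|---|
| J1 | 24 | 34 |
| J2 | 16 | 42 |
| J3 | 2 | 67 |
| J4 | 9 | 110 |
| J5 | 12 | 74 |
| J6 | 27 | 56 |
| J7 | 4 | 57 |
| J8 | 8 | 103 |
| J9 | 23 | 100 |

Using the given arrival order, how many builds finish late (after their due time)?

3

FIFO (arrival order): J1 J2 J3 J4 J5 J6 J7 J8 J9.
J1: 0→24, due 34, tardiness 0
J2: 24→40, due 42, tardiness 0
J3: 40→42, due 67, tardiness 0
J4: 42→51, due 110, tardiness 0
J5: 51→63, due 74, tardiness 0
J6: 63→90, due 56, tardiness 34
J7: 90→94, due 57, tardiness 37
J8: 94→102, due 103, tardiness 0
J9: 102→125, due 100, tardiness 25
Late builds: 3.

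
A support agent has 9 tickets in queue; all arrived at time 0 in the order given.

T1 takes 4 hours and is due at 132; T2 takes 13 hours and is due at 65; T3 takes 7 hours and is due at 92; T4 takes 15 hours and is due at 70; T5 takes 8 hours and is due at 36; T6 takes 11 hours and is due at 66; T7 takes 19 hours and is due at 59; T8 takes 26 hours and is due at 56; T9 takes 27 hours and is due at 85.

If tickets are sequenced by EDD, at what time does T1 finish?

EDD (increasing due date): T5 T8 T7 T2 T6 T4 T9 T3 T1.
T5: 0→8
T8: 8→34
T7: 34→53
T2: 53→66
T6: 66→77
T4: 77→92
T9: 92→119
T3: 119→126
T1: 126→130

130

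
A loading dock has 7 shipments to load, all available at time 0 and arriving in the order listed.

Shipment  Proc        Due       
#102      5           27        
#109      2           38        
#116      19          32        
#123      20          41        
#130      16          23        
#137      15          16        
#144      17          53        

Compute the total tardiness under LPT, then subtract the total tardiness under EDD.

LPT (decreasing processing time): #123 #116 #144 #130 #137 #102 #109.
#123: 0→20, due 41, tardiness 0
#116: 20→39, due 32, tardiness 7
#144: 39→56, due 53, tardiness 3
#130: 56→72, due 23, tardiness 49
#137: 72→87, due 16, tardiness 71
#102: 87→92, due 27, tardiness 65
#109: 92→94, due 38, tardiness 56
Sum = 0+7+3+49+71+65+56 = 251.
EDD (increasing due date): #137 #130 #102 #116 #109 #123 #144.
#137: 0→15, due 16, tardiness 0
#130: 15→31, due 23, tardiness 8
#102: 31→36, due 27, tardiness 9
#116: 36→55, due 32, tardiness 23
#109: 55→57, due 38, tardiness 19
#123: 57→77, due 41, tardiness 36
#144: 77→94, due 53, tardiness 41
Sum = 0+8+9+23+19+36+41 = 136.
Difference = 251 − 136 = 115.

115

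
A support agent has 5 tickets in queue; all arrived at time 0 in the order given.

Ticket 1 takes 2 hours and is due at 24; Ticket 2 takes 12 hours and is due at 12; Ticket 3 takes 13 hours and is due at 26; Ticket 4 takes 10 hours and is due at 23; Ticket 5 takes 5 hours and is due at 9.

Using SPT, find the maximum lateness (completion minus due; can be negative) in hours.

17

SPT (increasing processing time): Ticket 1 Ticket 5 Ticket 4 Ticket 2 Ticket 3.
Ticket 1: 0→2, due 24, lateness -22
Ticket 5: 2→7, due 9, lateness -2
Ticket 4: 7→17, due 23, lateness -6
Ticket 2: 17→29, due 12, lateness 17
Ticket 3: 29→42, due 26, lateness 16
Maximum = 17.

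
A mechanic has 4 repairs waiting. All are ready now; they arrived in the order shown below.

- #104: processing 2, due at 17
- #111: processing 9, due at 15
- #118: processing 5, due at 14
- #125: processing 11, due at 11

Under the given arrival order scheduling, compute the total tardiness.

FIFO (arrival order): #104 #111 #118 #125.
#104: 0→2, due 17, tardiness 0
#111: 2→11, due 15, tardiness 0
#118: 11→16, due 14, tardiness 2
#125: 16→27, due 11, tardiness 16
Sum = 0+0+2+16 = 18.

18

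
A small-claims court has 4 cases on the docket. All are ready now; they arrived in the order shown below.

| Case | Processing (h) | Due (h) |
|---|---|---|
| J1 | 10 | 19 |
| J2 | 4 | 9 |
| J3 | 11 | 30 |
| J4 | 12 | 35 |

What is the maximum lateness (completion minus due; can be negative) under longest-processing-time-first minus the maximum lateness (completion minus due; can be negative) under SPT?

26

LPT (decreasing processing time): J4 J3 J1 J2.
J4: 0→12, due 35, lateness -23
J3: 12→23, due 30, lateness -7
J1: 23→33, due 19, lateness 14
J2: 33→37, due 9, lateness 28
Maximum = 28.
SPT (increasing processing time): J2 J1 J3 J4.
J2: 0→4, due 9, lateness -5
J1: 4→14, due 19, lateness -5
J3: 14→25, due 30, lateness -5
J4: 25→37, due 35, lateness 2
Maximum = 2.
Difference = 28 − 2 = 26.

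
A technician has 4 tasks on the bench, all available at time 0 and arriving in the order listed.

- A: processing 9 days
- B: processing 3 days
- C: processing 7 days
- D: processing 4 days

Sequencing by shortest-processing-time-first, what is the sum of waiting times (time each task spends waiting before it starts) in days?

SPT (increasing processing time): B D C A.
B: waits 0, runs 0→3
D: waits 3, runs 3→7
C: waits 7, runs 7→14
A: waits 14, runs 14→23
Sum = 0+3+7+14 = 24.

24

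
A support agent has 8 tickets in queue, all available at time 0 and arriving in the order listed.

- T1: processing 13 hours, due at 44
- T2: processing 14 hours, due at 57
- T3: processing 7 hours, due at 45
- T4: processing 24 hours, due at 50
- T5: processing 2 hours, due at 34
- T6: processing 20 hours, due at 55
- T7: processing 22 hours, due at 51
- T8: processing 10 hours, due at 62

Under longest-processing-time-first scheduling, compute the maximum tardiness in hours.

LPT (decreasing processing time): T4 T7 T6 T2 T1 T8 T3 T5.
T4: 0→24, due 50, tardiness 0
T7: 24→46, due 51, tardiness 0
T6: 46→66, due 55, tardiness 11
T2: 66→80, due 57, tardiness 23
T1: 80→93, due 44, tardiness 49
T8: 93→103, due 62, tardiness 41
T3: 103→110, due 45, tardiness 65
T5: 110→112, due 34, tardiness 78
Maximum = 78.

78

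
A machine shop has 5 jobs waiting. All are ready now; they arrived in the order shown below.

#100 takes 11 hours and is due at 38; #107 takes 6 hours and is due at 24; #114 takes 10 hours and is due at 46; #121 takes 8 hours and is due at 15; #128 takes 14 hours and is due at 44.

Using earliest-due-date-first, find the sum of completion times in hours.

EDD (increasing due date): #121 #107 #100 #128 #114.
#121: 0→8
#107: 8→14
#100: 14→25
#128: 25→39
#114: 39→49
Sum = 8+14+25+39+49 = 135.

135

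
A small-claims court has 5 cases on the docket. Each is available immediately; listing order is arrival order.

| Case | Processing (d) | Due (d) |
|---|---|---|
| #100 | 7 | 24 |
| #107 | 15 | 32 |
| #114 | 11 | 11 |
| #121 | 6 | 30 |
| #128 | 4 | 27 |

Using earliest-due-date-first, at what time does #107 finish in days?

EDD (increasing due date): #114 #100 #128 #121 #107.
#114: 0→11
#100: 11→18
#128: 18→22
#121: 22→28
#107: 28→43

43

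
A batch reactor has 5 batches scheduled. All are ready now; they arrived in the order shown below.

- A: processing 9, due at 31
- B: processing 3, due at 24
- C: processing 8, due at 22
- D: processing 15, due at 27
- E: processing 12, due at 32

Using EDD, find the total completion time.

EDD (increasing due date): C B D A E.
C: 0→8
B: 8→11
D: 11→26
A: 26→35
E: 35→47
Sum = 8+11+26+35+47 = 127.

127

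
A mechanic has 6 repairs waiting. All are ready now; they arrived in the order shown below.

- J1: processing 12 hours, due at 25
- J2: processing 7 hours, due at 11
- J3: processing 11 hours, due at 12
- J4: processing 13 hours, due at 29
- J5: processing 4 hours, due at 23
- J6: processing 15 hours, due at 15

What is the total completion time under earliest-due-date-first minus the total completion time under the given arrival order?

EDD (increasing due date): J2 J3 J6 J5 J1 J4.
J2: 0→7
J3: 7→18
J6: 18→33
J5: 33→37
J1: 37→49
J4: 49→62
Sum = 7+18+33+37+49+62 = 206.
FIFO (arrival order): J1 J2 J3 J4 J5 J6.
J1: 0→12
J2: 12→19
J3: 19→30
J4: 30→43
J5: 43→47
J6: 47→62
Sum = 12+19+30+43+47+62 = 213.
Difference = 206 − 213 = -7.

-7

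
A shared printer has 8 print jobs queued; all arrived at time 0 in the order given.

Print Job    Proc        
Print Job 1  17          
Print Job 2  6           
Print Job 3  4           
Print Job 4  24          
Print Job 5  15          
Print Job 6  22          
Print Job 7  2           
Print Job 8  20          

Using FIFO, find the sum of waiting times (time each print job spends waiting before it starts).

362

FIFO (arrival order): Print Job 1 Print Job 2 Print Job 3 Print Job 4 Print Job 5 Print Job 6 Print Job 7 Print Job 8.
Print Job 1: waits 0, runs 0→17
Print Job 2: waits 17, runs 17→23
Print Job 3: waits 23, runs 23→27
Print Job 4: waits 27, runs 27→51
Print Job 5: waits 51, runs 51→66
Print Job 6: waits 66, runs 66→88
Print Job 7: waits 88, runs 88→90
Print Job 8: waits 90, runs 90→110
Sum = 0+17+23+27+51+66+88+90 = 362.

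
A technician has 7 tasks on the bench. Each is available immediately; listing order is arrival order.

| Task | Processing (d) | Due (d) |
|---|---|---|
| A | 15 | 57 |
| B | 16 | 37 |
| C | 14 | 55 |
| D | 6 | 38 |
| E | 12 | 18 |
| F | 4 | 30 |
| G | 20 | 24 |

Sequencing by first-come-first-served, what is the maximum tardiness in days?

FIFO (arrival order): A B C D E F G.
A: 0→15, due 57, tardiness 0
B: 15→31, due 37, tardiness 0
C: 31→45, due 55, tardiness 0
D: 45→51, due 38, tardiness 13
E: 51→63, due 18, tardiness 45
F: 63→67, due 30, tardiness 37
G: 67→87, due 24, tardiness 63
Maximum = 63.

63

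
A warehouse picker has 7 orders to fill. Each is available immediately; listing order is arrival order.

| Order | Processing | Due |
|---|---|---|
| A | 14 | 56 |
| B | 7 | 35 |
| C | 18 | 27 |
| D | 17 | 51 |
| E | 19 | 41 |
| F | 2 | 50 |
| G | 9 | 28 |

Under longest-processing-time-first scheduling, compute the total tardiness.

159

LPT (decreasing processing time): E C D A G B F.
E: 0→19, due 41, tardiness 0
C: 19→37, due 27, tardiness 10
D: 37→54, due 51, tardiness 3
A: 54→68, due 56, tardiness 12
G: 68→77, due 28, tardiness 49
B: 77→84, due 35, tardiness 49
F: 84→86, due 50, tardiness 36
Sum = 0+10+3+12+49+49+36 = 159.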